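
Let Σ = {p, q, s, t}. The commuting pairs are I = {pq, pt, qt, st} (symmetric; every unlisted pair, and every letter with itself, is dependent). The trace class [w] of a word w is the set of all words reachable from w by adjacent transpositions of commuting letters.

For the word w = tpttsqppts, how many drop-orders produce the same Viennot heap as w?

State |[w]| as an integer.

0(t) covers ∅
1(p) covers ∅
2(t) covers 0:t
3(t) covers 2:t
4(s) covers 1:p
5(q) covers 4:s
6(p) covers 4:s
7(p) covers 6:p
8(t) covers 3:t
9(s) covers 5:q, 7:p
floor of heap: 0:t, 1:p
completions by unplaced set U, small U first (add the entries for U minus each lowest piece of U):
  |U|=1: {8}:1  {9}:1
  |U|=2: {3,8}:1  {5,9}:1  {7,9}:1  {8,9}:2
  |U|=3: {2,3,8}:1  {3,8,9}:3  {5,7,9}:2  {5,8,9}:3  {6,7,9}:1  {7,8,9}:3
  |U|=4: {0,2,3,8}:1  {2,3,8,9}:4  {3,5,8,9}:6  {3,7,8,9}:6  {5,6,7,9}:3  {5,7,8,9}:8  {6,7,8,9}:4
  |U|=5: {0,2,3,8,9}:5  {2,3,5,8,9}:10  {2,3,7,8,9}:10  {3,5,7,8,9}:20  {3,6,7,8,9}:10  {4,5,6,7,9}:3  {5,6,7,8,9}:15
  |U|=6: {0,2,3,5,8,9}:15  {0,2,3,7,8,9}:15  {1,4,5,6,7,9}:3  {2,3,5,7,8,9}:40  {2,3,6,7,8,9}:20  {3,5,6,7,8,9}:45  {4,5,6,7,8,9}:18
  |U|=7: {0,2,3,5,7,8,9}:70  {0,2,3,6,7,8,9}:35  {1,4,5,6,7,8,9}:21  {2,3,5,6,7,8,9}:105  {3,4,5,6,7,8,9}:63
  |U|=8: {0,2,3,5,6,7,8,9}:210  {1,3,4,5,6,7,8,9}:84  {2,3,4,5,6,7,8,9}:168
  start at 0(t): 252
  start at 1(p): 378
sum over floor = 630

630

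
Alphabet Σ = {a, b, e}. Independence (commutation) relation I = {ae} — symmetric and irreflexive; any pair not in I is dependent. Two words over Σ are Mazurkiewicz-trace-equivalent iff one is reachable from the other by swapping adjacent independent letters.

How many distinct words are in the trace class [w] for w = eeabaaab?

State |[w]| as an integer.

0(e) covers ∅
1(e) covers 0:e
2(a) covers ∅
3(b) covers 1:e, 2:a
4(a) covers 3:b
5(a) covers 4:a
6(a) covers 5:a
7(b) covers 6:a
floor of heap: 0:e, 2:a
completions by unplaced set U, small U first (add the entries for U minus each lowest piece of U):
  |U|=1: {7}:1
  |U|=2: {6,7}:1
  |U|=3: {5,6,7}:1
  |U|=4: {4,5,6,7}:1
  |U|=5: {3,4,5,6,7}:1
  |U|=6: {1,3,4,5,6,7}:1  {2,3,4,5,6,7}:1
  start at 0(e): 2
  start at 2(a): 1
sum over floor = 3

3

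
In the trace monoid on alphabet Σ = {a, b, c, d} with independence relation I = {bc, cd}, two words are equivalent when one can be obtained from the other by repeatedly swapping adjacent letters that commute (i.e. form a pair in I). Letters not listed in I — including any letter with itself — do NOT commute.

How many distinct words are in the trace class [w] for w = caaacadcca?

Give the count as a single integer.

3

#0=c has no predecessor
#1=a depends on [0:c]
#2=a depends on [1:a]
#3=a depends on [2:a]
#4=c depends on [3:a]
#5=a depends on [4:c]
#6=d depends on [5:a]
#7=c depends on [5:a]
#8=c depends on [7:c]
#9=a depends on [6:d, 8:c]
sources: [0:c]
N(rest) = Σ N(rest − s) over sources s of rest; N(one piece) = 1:
  size 1 → [9]=1
  size 2 → [6,9]=1  [8,9]=1
  size 3 → [6,8,9]=2  [7,8,9]=1
  size 4 → [6,7,8,9]=3
  size 5 → [5,6,7,8,9]=3
  size 6 → [4,5,6,7,8,9]=3
  size 7 → [3,4,5,6,7,8,9]=3
  size 8 → [2,3,4,5,6,7,8,9]=3
  first=0(c) contributes 3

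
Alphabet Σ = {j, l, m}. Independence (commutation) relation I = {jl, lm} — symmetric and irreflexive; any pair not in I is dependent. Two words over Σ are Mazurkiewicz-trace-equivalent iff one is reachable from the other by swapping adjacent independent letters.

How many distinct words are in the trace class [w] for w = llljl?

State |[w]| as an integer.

drop 0:l onto floor
drop 1:l onto {0:l}
drop 2:l onto {1:l}
drop 3:j onto floor
drop 4:l onto {2:l}
ground layer = {0:l, 3:j}
drop-orders for the pieces not yet dropped (sum over which currently-grounded one goes next):
  1 to go: {3} 1  {4} 1
  2 to go: {2,4} 1  {3,4} 2
  3 to go: {1,2,4} 1  {2,3,4} 3
  if 0:l drops first: 4 orders
  if 3:j drops first: 1 orders
heap linearizations: 5

5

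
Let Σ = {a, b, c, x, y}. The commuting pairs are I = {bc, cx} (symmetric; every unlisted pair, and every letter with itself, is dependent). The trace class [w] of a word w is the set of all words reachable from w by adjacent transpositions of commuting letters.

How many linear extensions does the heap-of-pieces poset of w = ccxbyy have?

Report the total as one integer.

#0=c has no predecessor
#1=c depends on [0:c]
#2=x has no predecessor
#3=b depends on [2:x]
#4=y depends on [1:c, 3:b]
#5=y depends on [4:y]
sources: [0:c, 2:x]
N(rest) = Σ N(rest − s) over sources s of rest; N(one piece) = 1:
  size 1 → [5]=1
  size 2 → [4,5]=1
  size 3 → [1,4,5]=1  [3,4,5]=1
  size 4 → [0,1,4,5]=1  [1,3,4,5]=2  [2,3,4,5]=1
  first=0(c) contributes 3
  first=2(x) contributes 3
|[w]| = 6

6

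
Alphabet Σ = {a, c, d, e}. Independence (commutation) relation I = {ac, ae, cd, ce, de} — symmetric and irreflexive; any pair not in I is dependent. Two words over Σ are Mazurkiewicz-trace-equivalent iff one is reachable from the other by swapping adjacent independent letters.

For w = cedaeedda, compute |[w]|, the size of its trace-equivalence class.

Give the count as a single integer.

504

0(c) covers ∅
1(e) covers ∅
2(d) covers ∅
3(a) covers 2:d
4(e) covers 1:e
5(e) covers 4:e
6(d) covers 3:a
7(d) covers 6:d
8(a) covers 7:d
floor of heap: 0:c, 1:e, 2:d
completions by unplaced set U, small U first (add the entries for U minus each lowest piece of U):
  |U|=1: {0}:1  {5}:1  {8}:1
  |U|=2: {0,5}:2  {0,8}:2  {4,5}:1  {5,8}:2  {7,8}:1
  |U|=3: {0,4,5}:3  {0,5,8}:6  {0,7,8}:3  {1,4,5}:1  {4,5,8}:3  {5,7,8}:3  {6,7,8}:1
  |U|=4: {0,1,4,5}:4  {0,4,5,8}:12  {0,5,7,8}:12  {0,6,7,8}:4  {1,4,5,8}:4  {3,6,7,8}:1  {4,5,7,8}:6  {5,6,7,8}:4
  |U|=5: {0,1,4,5,8}:20  {0,3,6,7,8}:5  {0,4,5,7,8}:30  {0,5,6,7,8}:20  {1,4,5,7,8}:10  {2,3,6,7,8}:1  {3,5,6,7,8}:5  {4,5,6,7,8}:10
  |U|=6: {0,1,4,5,7,8}:60  {0,2,3,6,7,8}:6  {0,3,5,6,7,8}:30  {0,4,5,6,7,8}:60  {1,4,5,6,7,8}:20  {2,3,5,6,7,8}:6  {3,4,5,6,7,8}:15
  |U|=7: {0,1,4,5,6,7,8}:140  {0,2,3,5,6,7,8}:42  {0,3,4,5,6,7,8}:105  {1,3,4,5,6,7,8}:35  {2,3,4,5,6,7,8}:21
  start at 0(c): 56
  start at 1(e): 168
  start at 2(d): 280
sum over floor = 504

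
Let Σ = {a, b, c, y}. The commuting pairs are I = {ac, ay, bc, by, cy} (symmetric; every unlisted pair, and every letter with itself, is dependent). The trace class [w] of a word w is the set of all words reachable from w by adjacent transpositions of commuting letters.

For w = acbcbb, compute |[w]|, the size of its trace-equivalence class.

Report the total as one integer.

15

#0=a has no predecessor
#1=c has no predecessor
#2=b depends on [0:a]
#3=c depends on [1:c]
#4=b depends on [2:b]
#5=b depends on [4:b]
sources: [0:a, 1:c]
N(rest) = Σ N(rest − s) over sources s of rest; N(one piece) = 1:
  size 1 → [3]=1  [5]=1
  size 2 → [1,3]=1  [3,5]=2  [4,5]=1
  size 3 → [1,3,5]=3  [2,4,5]=1  [3,4,5]=3
  size 4 → [0,2,4,5]=1  [1,3,4,5]=6  [2,3,4,5]=4
  first=0(a) contributes 10
  first=1(c) contributes 5
|[w]| = 15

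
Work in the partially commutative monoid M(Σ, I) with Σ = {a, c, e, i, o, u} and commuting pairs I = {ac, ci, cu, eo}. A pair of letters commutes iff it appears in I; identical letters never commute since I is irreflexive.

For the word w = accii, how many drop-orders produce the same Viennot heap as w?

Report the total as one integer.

10

piece 0:a — minimal
piece 1:c — minimal
piece 2:c rests on {1:c}
piece 3:i rests on {0:a}
piece 4:i rests on {3:i}
minimal pieces: {0:a, 1:c}
ways to finish when only these pieces remain (= sum over removing one remaining piece with nothing left below it):
  1 left: {2}→1  {4}→1
  2 left: {1,2}→1  {2,4}→2  {3,4}→1
  3 left: {0,3,4}→1  {1,2,4}→3  {2,3,4}→3
  placing 0:a first → 6 extensions
  placing 1:c first → 4 extensions
total linear extensions = 10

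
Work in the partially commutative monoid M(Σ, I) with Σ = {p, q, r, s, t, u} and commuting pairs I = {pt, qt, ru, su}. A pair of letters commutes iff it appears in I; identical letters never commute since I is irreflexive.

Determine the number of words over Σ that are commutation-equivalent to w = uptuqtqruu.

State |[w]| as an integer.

18

piece 0:u — minimal
piece 1:p rests on {0:u}
piece 2:t rests on {0:u}
piece 3:u rests on {1:p, 2:t}
piece 4:q rests on {3:u}
piece 5:t rests on {3:u}
piece 6:q rests on {4:q}
piece 7:r rests on {5:t, 6:q}
piece 8:u rests on {5:t, 6:q}
piece 9:u rests on {8:u}
minimal pieces: {0:u}
ways to finish when only these pieces remain (= sum over removing one remaining piece with nothing left below it):
  1 left: {7}→1  {9}→1
  2 left: {7,9}→2  {8,9}→1
  3 left: {7,8,9}→3
  4 left: {5,7,8,9}→3  {6,7,8,9}→3
  5 left: {4,6,7,8,9}→3  {5,6,7,8,9}→6
  6 left: {4,5,6,7,8,9}→9
  7 left: {3,4,5,6,7,8,9}→9
  8 left: {1,3,4,5,6,7,8,9}→9  {2,3,4,5,6,7,8,9}→9
  placing 0:u first → 18 extensions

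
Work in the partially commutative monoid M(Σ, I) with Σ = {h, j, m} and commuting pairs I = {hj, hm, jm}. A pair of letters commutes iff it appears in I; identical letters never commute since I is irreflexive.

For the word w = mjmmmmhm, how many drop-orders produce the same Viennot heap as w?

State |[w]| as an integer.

drop 0:m onto floor
drop 1:j onto floor
drop 2:m onto {0:m}
drop 3:m onto {2:m}
drop 4:m onto {3:m}
drop 5:m onto {4:m}
drop 6:h onto floor
drop 7:m onto {5:m}
ground layer = {0:m, 1:j, 6:h}
drop-orders for the pieces not yet dropped (sum over which currently-grounded one goes next):
  1 to go: {1} 1  {6} 1  {7} 1
  2 to go: {1,6} 2  {1,7} 2  {5,7} 1  {6,7} 2
  3 to go: {1,5,7} 3  {1,6,7} 6  {4,5,7} 1  {5,6,7} 3
  4 to go: {1,4,5,7} 4  {1,5,6,7} 12  {3,4,5,7} 1  {4,5,6,7} 4
  5 to go: {1,3,4,5,7} 5  {1,4,5,6,7} 20  {2,3,4,5,7} 1  {3,4,5,6,7} 5
  6 to go: {0,2,3,4,5,7} 1  {1,2,3,4,5,7} 6  {1,3,4,5,6,7} 30  {2,3,4,5,6,7} 6
  if 0:m drops first: 42 orders
  if 1:j drops first: 7 orders
  if 6:h drops first: 7 orders
heap linearizations: 56

56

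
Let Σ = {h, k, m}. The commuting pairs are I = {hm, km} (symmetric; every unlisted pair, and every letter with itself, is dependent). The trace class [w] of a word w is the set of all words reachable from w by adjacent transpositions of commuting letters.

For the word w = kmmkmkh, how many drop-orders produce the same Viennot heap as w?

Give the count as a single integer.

#0=k has no predecessor
#1=m has no predecessor
#2=m depends on [1:m]
#3=k depends on [0:k]
#4=m depends on [2:m]
#5=k depends on [3:k]
#6=h depends on [5:k]
sources: [0:k, 1:m]
N(rest) = Σ N(rest − s) over sources s of rest; N(one piece) = 1:
  size 1 → [4]=1  [6]=1
  size 2 → [2,4]=1  [4,6]=2  [5,6]=1
  size 3 → [1,2,4]=1  [2,4,6]=3  [3,5,6]=1  [4,5,6]=3
  size 4 → [0,3,5,6]=1  [1,2,4,6]=4  [2,4,5,6]=6  [3,4,5,6]=4
  size 5 → [0,3,4,5,6]=5  [1,2,4,5,6]=10  [2,3,4,5,6]=10
  first=0(k) contributes 20
  first=1(m) contributes 15
|[w]| = 35

35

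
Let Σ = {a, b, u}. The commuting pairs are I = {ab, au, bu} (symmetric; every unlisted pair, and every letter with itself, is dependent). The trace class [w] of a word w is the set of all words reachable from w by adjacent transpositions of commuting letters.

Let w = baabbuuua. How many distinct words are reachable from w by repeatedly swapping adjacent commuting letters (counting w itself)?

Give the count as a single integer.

#0=b has no predecessor
#1=a has no predecessor
#2=a depends on [1:a]
#3=b depends on [0:b]
#4=b depends on [3:b]
#5=u has no predecessor
#6=u depends on [5:u]
#7=u depends on [6:u]
#8=a depends on [2:a]
sources: [0:b, 1:a, 5:u]
N(rest) = Σ N(rest − s) over sources s of rest; N(one piece) = 1:
  size 1 → [4]=1  [7]=1  [8]=1
  size 2 → [2,8]=1  [3,4]=1  [4,7]=2  [4,8]=2  [6,7]=1  [7,8]=2
  size 3 → [0,3,4]=1  [1,2,8]=1  [2,4,8]=3  [2,7,8]=3  [3,4,7]=3  [3,4,8]=3  [4,6,7]=3  [4,7,8]=6  [5,6,7]=1  [6,7,8]=3
  size 4 → [0,3,4,7]=4  [0,3,4,8]=4  [1,2,4,8]=4  [1,2,7,8]=4  [2,3,4,8]=6  [2,4,7,8]=12  [2,6,7,8]=6  [3,4,6,7]=6  [3,4,7,8]=12  [4,5,6,7]=4  [4,6,7,8]=12  [5,6,7,8]=4
  size 5 → [0,2,3,4,8]=10  [0,3,4,6,7]=10  [0,3,4,7,8]=20  [1,2,3,4,8]=10  [1,2,4,7,8]=20  [1,2,6,7,8]=10  [2,3,4,7,8]=30  [2,4,6,7,8]=30  [2,5,6,7,8]=10  [3,4,5,6,7]=10  [3,4,6,7,8]=30  [4,5,6,7,8]=20
  size 6 → [0,1,2,3,4,8]=20  [0,2,3,4,7,8]=60  [0,3,4,5,6,7]=20  [0,3,4,6,7,8]=60  [1,2,3,4,7,8]=60  [1,2,4,6,7,8]=60  [1,2,5,6,7,8]=20  [2,3,4,6,7,8]=90  [2,4,5,6,7,8]=60  [3,4,5,6,7,8]=60
  size 7 → [0,1,2,3,4,7,8]=140  [0,2,3,4,6,7,8]=210  [0,3,4,5,6,7,8]=140  [1,2,3,4,6,7,8]=210  [1,2,4,5,6,7,8]=140  [2,3,4,5,6,7,8]=210
  first=0(b) contributes 560
  first=1(a) contributes 560
  first=5(u) contributes 560
|[w]| = 1680

1680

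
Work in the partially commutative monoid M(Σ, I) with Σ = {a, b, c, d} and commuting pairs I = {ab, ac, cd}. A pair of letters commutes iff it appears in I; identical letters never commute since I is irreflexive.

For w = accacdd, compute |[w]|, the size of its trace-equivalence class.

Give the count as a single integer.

35

piece 0:a — minimal
piece 1:c — minimal
piece 2:c rests on {1:c}
piece 3:a rests on {0:a}
piece 4:c rests on {2:c}
piece 5:d rests on {3:a}
piece 6:d rests on {5:d}
minimal pieces: {0:a, 1:c}
ways to finish when only these pieces remain (= sum over removing one remaining piece with nothing left below it):
  1 left: {4}→1  {6}→1
  2 left: {2,4}→1  {4,6}→2  {5,6}→1
  3 left: {1,2,4}→1  {2,4,6}→3  {3,5,6}→1  {4,5,6}→3
  4 left: {0,3,5,6}→1  {1,2,4,6}→4  {2,4,5,6}→6  {3,4,5,6}→4
  5 left: {0,3,4,5,6}→5  {1,2,4,5,6}→10  {2,3,4,5,6}→10
  placing 0:a first → 20 extensions
  placing 1:c first → 15 extensions
total linear extensions = 35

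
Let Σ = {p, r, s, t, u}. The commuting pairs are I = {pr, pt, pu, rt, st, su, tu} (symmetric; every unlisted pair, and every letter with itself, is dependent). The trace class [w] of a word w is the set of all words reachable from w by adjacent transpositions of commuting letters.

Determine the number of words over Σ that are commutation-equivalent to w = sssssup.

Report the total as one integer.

piece 0:s — minimal
piece 1:s rests on {0:s}
piece 2:s rests on {1:s}
piece 3:s rests on {2:s}
piece 4:s rests on {3:s}
piece 5:u — minimal
piece 6:p rests on {4:s}
minimal pieces: {0:s, 5:u}
ways to finish when only these pieces remain (= sum over removing one remaining piece with nothing left below it):
  1 left: {5}→1  {6}→1
  2 left: {4,6}→1  {5,6}→2
  3 left: {3,4,6}→1  {4,5,6}→3
  4 left: {2,3,4,6}→1  {3,4,5,6}→4
  5 left: {1,2,3,4,6}→1  {2,3,4,5,6}→5
  placing 0:s first → 6 extensions
  placing 5:u first → 1 extensions
total linear extensions = 7

7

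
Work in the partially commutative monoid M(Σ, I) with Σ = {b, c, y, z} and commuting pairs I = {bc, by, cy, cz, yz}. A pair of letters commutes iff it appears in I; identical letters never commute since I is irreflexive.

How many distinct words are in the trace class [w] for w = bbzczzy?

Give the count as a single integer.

42

drop 0:b onto floor
drop 1:b onto {0:b}
drop 2:z onto {1:b}
drop 3:c onto floor
drop 4:z onto {2:z}
drop 5:z onto {4:z}
drop 6:y onto floor
ground layer = {0:b, 3:c, 6:y}
drop-orders for the pieces not yet dropped (sum over which currently-grounded one goes next):
  1 to go: {3} 1  {5} 1  {6} 1
  2 to go: {3,5} 2  {3,6} 2  {4,5} 1  {5,6} 2
  3 to go: {2,4,5} 1  {3,4,5} 3  {3,5,6} 6  {4,5,6} 3
  4 to go: {1,2,4,5} 1  {2,3,4,5} 4  {2,4,5,6} 4  {3,4,5,6} 12
  5 to go: {0,1,2,4,5} 1  {1,2,3,4,5} 5  {1,2,4,5,6} 5  {2,3,4,5,6} 20
  if 0:b drops first: 30 orders
  if 3:c drops first: 6 orders
  if 6:y drops first: 6 orders
heap linearizations: 42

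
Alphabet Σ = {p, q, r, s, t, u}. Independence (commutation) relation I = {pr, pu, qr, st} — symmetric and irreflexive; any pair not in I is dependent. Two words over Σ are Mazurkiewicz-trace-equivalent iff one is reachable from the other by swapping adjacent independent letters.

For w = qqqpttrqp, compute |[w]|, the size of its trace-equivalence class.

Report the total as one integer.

3

#0=q has no predecessor
#1=q depends on [0:q]
#2=q depends on [1:q]
#3=p depends on [2:q]
#4=t depends on [3:p]
#5=t depends on [4:t]
#6=r depends on [5:t]
#7=q depends on [5:t]
#8=p depends on [7:q]
sources: [0:q]
N(rest) = Σ N(rest − s) over sources s of rest; N(one piece) = 1:
  size 1 → [6]=1  [8]=1
  size 2 → [6,8]=2  [7,8]=1
  size 3 → [6,7,8]=3
  size 4 → [5,6,7,8]=3
  size 5 → [4,5,6,7,8]=3
  size 6 → [3,4,5,6,7,8]=3
  size 7 → [2,3,4,5,6,7,8]=3
  first=0(q) contributes 3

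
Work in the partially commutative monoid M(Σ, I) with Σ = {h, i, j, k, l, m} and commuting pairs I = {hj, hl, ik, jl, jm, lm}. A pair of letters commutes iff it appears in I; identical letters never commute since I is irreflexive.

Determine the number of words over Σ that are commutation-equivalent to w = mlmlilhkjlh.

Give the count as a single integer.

72

#0=m has no predecessor
#1=l has no predecessor
#2=m depends on [0:m]
#3=l depends on [1:l]
#4=i depends on [2:m, 3:l]
#5=l depends on [4:i]
#6=h depends on [4:i]
#7=k depends on [5:l, 6:h]
#8=j depends on [7:k]
#9=l depends on [7:k]
#10=h depends on [7:k]
sources: [0:m, 1:l]
N(rest) = Σ N(rest − s) over sources s of rest; N(one piece) = 1:
  size 1 → [8]=1  [9]=1  [10]=1
  size 2 → [8,9]=2  [8,10]=2  [9,10]=2
  size 3 → [8,9,10]=6
  size 4 → [7,8,9,10]=6
  size 5 → [5,7,8,9,10]=6  [6,7,8,9,10]=6
  size 6 → [5,6,7,8,9,10]=12
  size 7 → [4,5,6,7,8,9,10]=12
  size 8 → [2,4,5,6,7,8,9,10]=12  [3,4,5,6,7,8,9,10]=12
  size 9 → [0,2,4,5,6,7,8,9,10]=12  [1,3,4,5,6,7,8,9,10]=12  [2,3,4,5,6,7,8,9,10]=24
  first=0(m) contributes 36
  first=1(l) contributes 36
|[w]| = 72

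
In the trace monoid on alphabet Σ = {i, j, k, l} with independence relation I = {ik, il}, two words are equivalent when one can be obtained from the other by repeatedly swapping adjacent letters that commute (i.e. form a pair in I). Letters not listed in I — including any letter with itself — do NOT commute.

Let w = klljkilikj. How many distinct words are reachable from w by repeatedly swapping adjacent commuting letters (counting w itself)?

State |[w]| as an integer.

drop 0:k onto floor
drop 1:l onto {0:k}
drop 2:l onto {1:l}
drop 3:j onto {2:l}
drop 4:k onto {3:j}
drop 5:i onto {3:j}
drop 6:l onto {4:k}
drop 7:i onto {5:i}
drop 8:k onto {6:l}
drop 9:j onto {7:i, 8:k}
ground layer = {0:k}
drop-orders for the pieces not yet dropped (sum over which currently-grounded one goes next):
  1 to go: {9} 1
  2 to go: {7,9} 1  {8,9} 1
  3 to go: {5,7,9} 1  {6,8,9} 1  {7,8,9} 2
  4 to go: {4,6,8,9} 1  {5,7,8,9} 3  {6,7,8,9} 3
  5 to go: {4,6,7,8,9} 4  {5,6,7,8,9} 6
  6 to go: {4,5,6,7,8,9} 10
  7 to go: {3,4,5,6,7,8,9} 10
  8 to go: {2,3,4,5,6,7,8,9} 10
  if 0:k drops first: 10 orders

10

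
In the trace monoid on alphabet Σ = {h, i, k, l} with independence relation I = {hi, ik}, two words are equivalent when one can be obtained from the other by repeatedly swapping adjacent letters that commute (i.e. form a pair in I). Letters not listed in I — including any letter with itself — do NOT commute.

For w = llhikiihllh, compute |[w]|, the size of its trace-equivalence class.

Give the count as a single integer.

0(l) covers ∅
1(l) covers 0:l
2(h) covers 1:l
3(i) covers 1:l
4(k) covers 2:h
5(i) covers 3:i
6(i) covers 5:i
7(h) covers 4:k
8(l) covers 6:i, 7:h
9(l) covers 8:l
10(h) covers 9:l
floor of heap: 0:l
completions by unplaced set U, small U first (add the entries for U minus each lowest piece of U):
  |U|=1: {10}:1
  |U|=2: {9,10}:1
  |U|=3: {8,9,10}:1
  |U|=4: {6,8,9,10}:1  {7,8,9,10}:1
  |U|=5: {4,7,8,9,10}:1  {5,6,8,9,10}:1  {6,7,8,9,10}:2
  |U|=6: {2,4,7,8,9,10}:1  {3,5,6,8,9,10}:1  {4,6,7,8,9,10}:3  {5,6,7,8,9,10}:3
  |U|=7: {2,4,6,7,8,9,10}:4  {3,5,6,7,8,9,10}:4  {4,5,6,7,8,9,10}:6
  |U|=8: {2,4,5,6,7,8,9,10}:10  {3,4,5,6,7,8,9,10}:10
  |U|=9: {2,3,4,5,6,7,8,9,10}:20
  start at 0(l): 20

20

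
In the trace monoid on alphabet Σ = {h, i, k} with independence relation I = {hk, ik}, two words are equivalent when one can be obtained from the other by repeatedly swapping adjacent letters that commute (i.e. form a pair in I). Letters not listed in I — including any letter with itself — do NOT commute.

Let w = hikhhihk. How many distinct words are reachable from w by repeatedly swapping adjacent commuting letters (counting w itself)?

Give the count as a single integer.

28

#0=h has no predecessor
#1=i depends on [0:h]
#2=k has no predecessor
#3=h depends on [1:i]
#4=h depends on [3:h]
#5=i depends on [4:h]
#6=h depends on [5:i]
#7=k depends on [2:k]
sources: [0:h, 2:k]
N(rest) = Σ N(rest − s) over sources s of rest; N(one piece) = 1:
  size 1 → [6]=1  [7]=1
  size 2 → [2,7]=1  [5,6]=1  [6,7]=2
  size 3 → [2,6,7]=3  [4,5,6]=1  [5,6,7]=3
  size 4 → [2,5,6,7]=6  [3,4,5,6]=1  [4,5,6,7]=4
  size 5 → [1,3,4,5,6]=1  [2,4,5,6,7]=10  [3,4,5,6,7]=5
  size 6 → [0,1,3,4,5,6]=1  [1,3,4,5,6,7]=6  [2,3,4,5,6,7]=15
  first=0(h) contributes 21
  first=2(k) contributes 7
|[w]| = 28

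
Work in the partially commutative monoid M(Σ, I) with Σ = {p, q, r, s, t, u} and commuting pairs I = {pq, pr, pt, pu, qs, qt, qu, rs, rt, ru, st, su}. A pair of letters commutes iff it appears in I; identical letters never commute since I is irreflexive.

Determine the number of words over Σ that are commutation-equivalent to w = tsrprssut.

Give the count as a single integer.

1260

piece 0:t — minimal
piece 1:s — minimal
piece 2:r — minimal
piece 3:p rests on {1:s}
piece 4:r rests on {2:r}
piece 5:s rests on {3:p}
piece 6:s rests on {5:s}
piece 7:u rests on {0:t}
piece 8:t rests on {7:u}
minimal pieces: {0:t, 1:s, 2:r}
ways to finish when only these pieces remain (= sum over removing one remaining piece with nothing left below it):
  1 left: {4}→1  {6}→1  {8}→1
  2 left: {2,4}→1  {4,6}→2  {4,8}→2  {5,6}→1  {6,8}→2  {7,8}→1
  3 left: {0,7,8}→1  {2,4,6}→3  {2,4,8}→3  {3,5,6}→1  {4,5,6}→3  {4,6,8}→6  {4,7,8}→3  {5,6,8}→3  {6,7,8}→3
  4 left: {0,4,7,8}→4  {0,6,7,8}→4  {1,3,5,6}→1  {2,4,5,6}→6  {2,4,6,8}→12  {2,4,7,8}→6  {3,4,5,6}→4  {3,5,6,8}→4  {4,5,6,8}→12  {4,6,7,8}→12  {5,6,7,8}→6
  5 left: {0,2,4,7,8}→10  {0,4,6,7,8}→20  {0,5,6,7,8}→10  {1,3,4,5,6}→5  {1,3,5,6,8}→5  {2,3,4,5,6}→10  {2,4,5,6,8}→30  {2,4,6,7,8}→30  {3,4,5,6,8}→20  {3,5,6,7,8}→10  {4,5,6,7,8}→30
  6 left: {0,2,4,6,7,8}→60  {0,3,5,6,7,8}→20  {0,4,5,6,7,8}→60  {1,2,3,4,5,6}→15  {1,3,4,5,6,8}→30  {1,3,5,6,7,8}→15  {2,3,4,5,6,8}→60  {2,4,5,6,7,8}→90  {3,4,5,6,7,8}→60
  7 left: {0,1,3,5,6,7,8}→35  {0,2,4,5,6,7,8}→210  {0,3,4,5,6,7,8}→140  {1,2,3,4,5,6,8}→105  {1,3,4,5,6,7,8}→105  {2,3,4,5,6,7,8}→210
  placing 0:t first → 420 extensions
  placing 1:s first → 560 extensions
  placing 2:r first → 280 extensions
total linear extensions = 1260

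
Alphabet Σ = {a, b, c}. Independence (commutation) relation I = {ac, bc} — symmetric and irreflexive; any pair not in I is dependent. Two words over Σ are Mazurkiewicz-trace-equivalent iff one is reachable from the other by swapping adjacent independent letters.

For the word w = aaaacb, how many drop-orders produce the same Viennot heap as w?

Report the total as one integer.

0(a) covers ∅
1(a) covers 0:a
2(a) covers 1:a
3(a) covers 2:a
4(c) covers ∅
5(b) covers 3:a
floor of heap: 0:a, 4:c
completions by unplaced set U, small U first (add the entries for U minus each lowest piece of U):
  |U|=1: {4}:1  {5}:1
  |U|=2: {3,5}:1  {4,5}:2
  |U|=3: {2,3,5}:1  {3,4,5}:3
  |U|=4: {1,2,3,5}:1  {2,3,4,5}:4
  start at 0(a): 5
  start at 4(c): 1
sum over floor = 6

6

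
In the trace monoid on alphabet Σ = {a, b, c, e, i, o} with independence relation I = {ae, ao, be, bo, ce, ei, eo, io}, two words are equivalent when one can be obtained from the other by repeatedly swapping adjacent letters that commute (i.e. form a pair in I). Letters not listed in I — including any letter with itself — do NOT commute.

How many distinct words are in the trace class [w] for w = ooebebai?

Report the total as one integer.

420

#0=o has no predecessor
#1=o depends on [0:o]
#2=e has no predecessor
#3=b has no predecessor
#4=e depends on [2:e]
#5=b depends on [3:b]
#6=a depends on [5:b]
#7=i depends on [6:a]
sources: [0:o, 2:e, 3:b]
N(rest) = Σ N(rest − s) over sources s of rest; N(one piece) = 1:
  size 1 → [1]=1  [4]=1  [7]=1
  size 2 → [0,1]=1  [1,4]=2  [1,7]=2  [2,4]=1  [4,7]=2  [6,7]=1
  size 3 → [0,1,4]=3  [0,1,7]=3  [1,2,4]=3  [1,4,7]=6  [1,6,7]=3  [2,4,7]=3  [4,6,7]=3  [5,6,7]=1
  size 4 → [0,1,2,4]=6  [0,1,4,7]=12  [0,1,6,7]=6  [1,2,4,7]=12  [1,4,6,7]=12  [1,5,6,7]=4  [2,4,6,7]=6  [3,5,6,7]=1  [4,5,6,7]=4
  size 5 → [0,1,2,4,7]=30  [0,1,4,6,7]=30  [0,1,5,6,7]=10  [1,2,4,6,7]=30  [1,3,5,6,7]=5  [1,4,5,6,7]=20  [2,4,5,6,7]=10  [3,4,5,6,7]=5
  size 6 → [0,1,2,4,6,7]=90  [0,1,3,5,6,7]=15  [0,1,4,5,6,7]=60  [1,2,4,5,6,7]=60  [1,3,4,5,6,7]=30  [2,3,4,5,6,7]=15
  first=0(o) contributes 105
  first=2(e) contributes 105
  first=3(b) contributes 210
|[w]| = 420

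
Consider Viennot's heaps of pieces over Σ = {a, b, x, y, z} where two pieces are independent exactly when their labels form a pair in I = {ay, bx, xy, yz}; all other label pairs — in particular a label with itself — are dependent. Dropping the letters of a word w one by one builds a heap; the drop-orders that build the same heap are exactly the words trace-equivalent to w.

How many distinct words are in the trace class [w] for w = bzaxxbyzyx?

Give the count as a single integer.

drop 0:b onto floor
drop 1:z onto {0:b}
drop 2:a onto {1:z}
drop 3:x onto {2:a}
drop 4:x onto {3:x}
drop 5:b onto {2:a}
drop 6:y onto {5:b}
drop 7:z onto {4:x, 5:b}
drop 8:y onto {6:y}
drop 9:x onto {7:z}
ground layer = {0:b}
drop-orders for the pieces not yet dropped (sum over which currently-grounded one goes next):
  1 to go: {8} 1  {9} 1
  2 to go: {6,8} 1  {7,9} 1  {8,9} 2
  3 to go: {4,7,9} 1  {6,8,9} 3  {7,8,9} 3
  4 to go: {3,4,7,9} 1  {4,7,8,9} 4  {6,7,8,9} 6
  5 to go: {3,4,7,8,9} 5  {4,6,7,8,9} 10  {5,6,7,8,9} 6
  6 to go: {3,4,6,7,8,9} 15  {4,5,6,7,8,9} 16
  7 to go: {3,4,5,6,7,8,9} 31
  8 to go: {2,3,4,5,6,7,8,9} 31
  if 0:b drops first: 31 orders

31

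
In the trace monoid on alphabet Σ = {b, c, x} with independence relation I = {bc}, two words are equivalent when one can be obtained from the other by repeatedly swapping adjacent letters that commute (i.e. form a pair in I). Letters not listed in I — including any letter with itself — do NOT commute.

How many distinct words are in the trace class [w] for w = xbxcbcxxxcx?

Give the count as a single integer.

3

#0=x has no predecessor
#1=b depends on [0:x]
#2=x depends on [1:b]
#3=c depends on [2:x]
#4=b depends on [2:x]
#5=c depends on [3:c]
#6=x depends on [4:b, 5:c]
#7=x depends on [6:x]
#8=x depends on [7:x]
#9=c depends on [8:x]
#10=x depends on [9:c]
sources: [0:x]
N(rest) = Σ N(rest − s) over sources s of rest; N(one piece) = 1:
  size 1 → [10]=1
  size 2 → [9,10]=1
  size 3 → [8,9,10]=1
  size 4 → [7,8,9,10]=1
  size 5 → [6,7,8,9,10]=1
  size 6 → [4,6,7,8,9,10]=1  [5,6,7,8,9,10]=1
  size 7 → [3,5,6,7,8,9,10]=1  [4,5,6,7,8,9,10]=2
  size 8 → [3,4,5,6,7,8,9,10]=3
  size 9 → [2,3,4,5,6,7,8,9,10]=3
  first=0(x) contributes 3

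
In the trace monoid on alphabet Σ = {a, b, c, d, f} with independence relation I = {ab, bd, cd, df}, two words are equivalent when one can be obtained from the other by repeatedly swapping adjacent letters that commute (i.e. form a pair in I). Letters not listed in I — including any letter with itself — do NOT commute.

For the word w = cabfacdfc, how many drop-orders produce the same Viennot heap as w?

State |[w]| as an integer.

0(c) covers ∅
1(a) covers 0:c
2(b) covers 0:c
3(f) covers 1:a, 2:b
4(a) covers 3:f
5(c) covers 4:a
6(d) covers 4:a
7(f) covers 5:c
8(c) covers 7:f
floor of heap: 0:c
completions by unplaced set U, small U first (add the entries for U minus each lowest piece of U):
  |U|=1: {6}:1  {8}:1
  |U|=2: {6,8}:2  {7,8}:1
  |U|=3: {5,7,8}:1  {6,7,8}:3
  |U|=4: {5,6,7,8}:4
  |U|=5: {4,5,6,7,8}:4
  |U|=6: {3,4,5,6,7,8}:4
  |U|=7: {1,3,4,5,6,7,8}:4  {2,3,4,5,6,7,8}:4
  start at 0(c): 8

8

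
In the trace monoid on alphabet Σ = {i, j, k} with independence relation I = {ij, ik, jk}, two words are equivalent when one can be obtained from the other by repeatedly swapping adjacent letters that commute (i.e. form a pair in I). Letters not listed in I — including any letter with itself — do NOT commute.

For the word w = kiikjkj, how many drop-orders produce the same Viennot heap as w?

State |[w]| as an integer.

210

drop 0:k onto floor
drop 1:i onto floor
drop 2:i onto {1:i}
drop 3:k onto {0:k}
drop 4:j onto floor
drop 5:k onto {3:k}
drop 6:j onto {4:j}
ground layer = {0:k, 1:i, 4:j}
drop-orders for the pieces not yet dropped (sum over which currently-grounded one goes next):
  1 to go: {2} 1  {5} 1  {6} 1
  2 to go: {1,2} 1  {2,5} 2  {2,6} 2  {3,5} 1  {4,6} 1  {5,6} 2
  3 to go: {0,3,5} 1  {1,2,5} 3  {1,2,6} 3  {2,3,5} 3  {2,4,6} 3  {2,5,6} 6  {3,5,6} 3  {4,5,6} 3
  4 to go: {0,2,3,5} 4  {0,3,5,6} 4  {1,2,3,5} 6  {1,2,4,6} 6  {1,2,5,6} 12  {2,3,5,6} 12  {2,4,5,6} 12  {3,4,5,6} 6
  5 to go: {0,1,2,3,5} 10  {0,2,3,5,6} 20  {0,3,4,5,6} 10  {1,2,3,5,6} 30  {1,2,4,5,6} 30  {2,3,4,5,6} 30
  if 0:k drops first: 90 orders
  if 1:i drops first: 60 orders
  if 4:j drops first: 60 orders
heap linearizations: 210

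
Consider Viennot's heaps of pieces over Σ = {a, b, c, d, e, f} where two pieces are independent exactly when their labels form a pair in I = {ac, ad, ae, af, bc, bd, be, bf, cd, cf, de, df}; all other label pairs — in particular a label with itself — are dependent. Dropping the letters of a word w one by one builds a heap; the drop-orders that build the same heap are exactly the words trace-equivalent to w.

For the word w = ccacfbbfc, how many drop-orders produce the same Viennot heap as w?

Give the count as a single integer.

1260

#0=c has no predecessor
#1=c depends on [0:c]
#2=a has no predecessor
#3=c depends on [1:c]
#4=f has no predecessor
#5=b depends on [2:a]
#6=b depends on [5:b]
#7=f depends on [4:f]
#8=c depends on [3:c]
sources: [0:c, 2:a, 4:f]
N(rest) = Σ N(rest − s) over sources s of rest; N(one piece) = 1:
  size 1 → [6]=1  [7]=1  [8]=1
  size 2 → [3,8]=1  [4,7]=1  [5,6]=1  [6,7]=2  [6,8]=2  [7,8]=2
  size 3 → [1,3,8]=1  [2,5,6]=1  [3,6,8]=3  [3,7,8]=3  [4,6,7]=3  [4,7,8]=3  [5,6,7]=3  [5,6,8]=3  [6,7,8]=6
  size 4 → [0,1,3,8]=1  [1,3,6,8]=4  [1,3,7,8]=4  [2,5,6,7]=4  [2,5,6,8]=4  [3,4,7,8]=6  [3,5,6,8]=6  [3,6,7,8]=12  [4,5,6,7]=6  [4,6,7,8]=12  [5,6,7,8]=12
  size 5 → [0,1,3,6,8]=5  [0,1,3,7,8]=5  [1,3,4,7,8]=10  [1,3,5,6,8]=10  [1,3,6,7,8]=20  [2,3,5,6,8]=10  [2,4,5,6,7]=10  [2,5,6,7,8]=20  [3,4,6,7,8]=30  [3,5,6,7,8]=30  [4,5,6,7,8]=30
  size 6 → [0,1,3,4,7,8]=15  [0,1,3,5,6,8]=15  [0,1,3,6,7,8]=30  [1,2,3,5,6,8]=20  [1,3,4,6,7,8]=60  [1,3,5,6,7,8]=60  [2,3,5,6,7,8]=60  [2,4,5,6,7,8]=60  [3,4,5,6,7,8]=90
  size 7 → [0,1,2,3,5,6,8]=35  [0,1,3,4,6,7,8]=105  [0,1,3,5,6,7,8]=105  [1,2,3,5,6,7,8]=140  [1,3,4,5,6,7,8]=210  [2,3,4,5,6,7,8]=210
  first=0(c) contributes 560
  first=2(a) contributes 420
  first=4(f) contributes 280
|[w]| = 1260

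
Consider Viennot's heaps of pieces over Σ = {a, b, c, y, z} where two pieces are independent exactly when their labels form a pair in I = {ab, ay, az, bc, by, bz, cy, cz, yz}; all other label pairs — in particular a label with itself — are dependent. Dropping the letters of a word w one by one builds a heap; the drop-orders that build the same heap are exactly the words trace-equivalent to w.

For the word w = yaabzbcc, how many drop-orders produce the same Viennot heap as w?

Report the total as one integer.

840

#0=y has no predecessor
#1=a has no predecessor
#2=a depends on [1:a]
#3=b has no predecessor
#4=z has no predecessor
#5=b depends on [3:b]
#6=c depends on [2:a]
#7=c depends on [6:c]
sources: [0:y, 1:a, 3:b, 4:z]
N(rest) = Σ N(rest − s) over sources s of rest; N(one piece) = 1:
  size 1 → [0]=1  [4]=1  [5]=1  [7]=1
  size 2 → [0,4]=2  [0,5]=2  [0,7]=2  [3,5]=1  [4,5]=2  [4,7]=2  [5,7]=2  [6,7]=1
  size 3 → [0,3,5]=3  [0,4,5]=6  [0,4,7]=6  [0,5,7]=6  [0,6,7]=3  [2,6,7]=1  [3,4,5]=3  [3,5,7]=3  [4,5,7]=6  [4,6,7]=3  [5,6,7]=3
  size 4 → [0,2,6,7]=4  [0,3,4,5]=12  [0,3,5,7]=12  [0,4,5,7]=24  [0,4,6,7]=12  [0,5,6,7]=12  [1,2,6,7]=1  [2,4,6,7]=4  [2,5,6,7]=4  [3,4,5,7]=12  [3,5,6,7]=6  [4,5,6,7]=12
  size 5 → [0,1,2,6,7]=5  [0,2,4,6,7]=20  [0,2,5,6,7]=20  [0,3,4,5,7]=60  [0,3,5,6,7]=30  [0,4,5,6,7]=60  [1,2,4,6,7]=5  [1,2,5,6,7]=5  [2,3,5,6,7]=10  [2,4,5,6,7]=20  [3,4,5,6,7]=30
  size 6 → [0,1,2,4,6,7]=30  [0,1,2,5,6,7]=30  [0,2,3,5,6,7]=60  [0,2,4,5,6,7]=120  [0,3,4,5,6,7]=180  [1,2,3,5,6,7]=15  [1,2,4,5,6,7]=30  [2,3,4,5,6,7]=60
  first=0(y) contributes 105
  first=1(a) contributes 420
  first=3(b) contributes 210
  first=4(z) contributes 105
|[w]| = 840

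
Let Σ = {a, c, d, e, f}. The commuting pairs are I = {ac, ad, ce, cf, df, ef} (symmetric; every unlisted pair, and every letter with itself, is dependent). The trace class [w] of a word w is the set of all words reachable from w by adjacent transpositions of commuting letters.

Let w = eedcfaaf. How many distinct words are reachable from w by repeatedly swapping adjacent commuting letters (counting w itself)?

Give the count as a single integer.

35

drop 0:e onto floor
drop 1:e onto {0:e}
drop 2:d onto {1:e}
drop 3:c onto {2:d}
drop 4:f onto floor
drop 5:a onto {1:e, 4:f}
drop 6:a onto {5:a}
drop 7:f onto {6:a}
ground layer = {0:e, 4:f}
drop-orders for the pieces not yet dropped (sum over which currently-grounded one goes next):
  1 to go: {3} 1  {7} 1
  2 to go: {2,3} 1  {3,7} 2  {6,7} 1
  3 to go: {2,3,7} 3  {3,6,7} 3  {5,6,7} 1
  4 to go: {2,3,6,7} 6  {3,5,6,7} 4  {4,5,6,7} 1
  5 to go: {2,3,5,6,7} 10  {3,4,5,6,7} 5
  6 to go: {1,2,3,5,6,7} 10  {2,3,4,5,6,7} 15
  if 0:e drops first: 25 orders
  if 4:f drops first: 10 orders
heap linearizations: 35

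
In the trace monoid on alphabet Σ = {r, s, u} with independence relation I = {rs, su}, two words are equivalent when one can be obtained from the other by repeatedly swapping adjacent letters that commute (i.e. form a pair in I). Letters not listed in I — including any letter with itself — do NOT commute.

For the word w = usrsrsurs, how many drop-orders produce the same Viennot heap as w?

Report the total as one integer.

126

0(u) covers ∅
1(s) covers ∅
2(r) covers 0:u
3(s) covers 1:s
4(r) covers 2:r
5(s) covers 3:s
6(u) covers 4:r
7(r) covers 6:u
8(s) covers 5:s
floor of heap: 0:u, 1:s
completions by unplaced set U, small U first (add the entries for U minus each lowest piece of U):
  |U|=1: {7}:1  {8}:1
  |U|=2: {5,8}:1  {6,7}:1  {7,8}:2
  |U|=3: {3,5,8}:1  {4,6,7}:1  {5,7,8}:3  {6,7,8}:3
  |U|=4: {1,3,5,8}:1  {2,4,6,7}:1  {3,5,7,8}:4  {4,6,7,8}:4  {5,6,7,8}:6
  |U|=5: {0,2,4,6,7}:1  {1,3,5,7,8}:5  {2,4,6,7,8}:5  {3,5,6,7,8}:10  {4,5,6,7,8}:10
  |U|=6: {0,2,4,6,7,8}:6  {1,3,5,6,7,8}:15  {2,4,5,6,7,8}:15  {3,4,5,6,7,8}:20
  |U|=7: {0,2,4,5,6,7,8}:21  {1,3,4,5,6,7,8}:35  {2,3,4,5,6,7,8}:35
  start at 0(u): 70
  start at 1(s): 56
sum over floor = 126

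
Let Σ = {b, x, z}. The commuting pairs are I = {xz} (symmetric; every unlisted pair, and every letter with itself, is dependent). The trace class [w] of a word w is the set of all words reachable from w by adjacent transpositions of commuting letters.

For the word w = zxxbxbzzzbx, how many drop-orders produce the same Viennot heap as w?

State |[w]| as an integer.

3

0(z) covers ∅
1(x) covers ∅
2(x) covers 1:x
3(b) covers 0:z, 2:x
4(x) covers 3:b
5(b) covers 4:x
6(z) covers 5:b
7(z) covers 6:z
8(z) covers 7:z
9(b) covers 8:z
10(x) covers 9:b
floor of heap: 0:z, 1:x
completions by unplaced set U, small U first (add the entries for U minus each lowest piece of U):
  |U|=1: {10}:1
  |U|=2: {9,10}:1
  |U|=3: {8,9,10}:1
  |U|=4: {7,8,9,10}:1
  |U|=5: {6,7,8,9,10}:1
  |U|=6: {5,6,7,8,9,10}:1
  |U|=7: {4,5,6,7,8,9,10}:1
  |U|=8: {3,4,5,6,7,8,9,10}:1
  |U|=9: {0,3,4,5,6,7,8,9,10}:1  {2,3,4,5,6,7,8,9,10}:1
  start at 0(z): 1
  start at 1(x): 2
sum over floor = 3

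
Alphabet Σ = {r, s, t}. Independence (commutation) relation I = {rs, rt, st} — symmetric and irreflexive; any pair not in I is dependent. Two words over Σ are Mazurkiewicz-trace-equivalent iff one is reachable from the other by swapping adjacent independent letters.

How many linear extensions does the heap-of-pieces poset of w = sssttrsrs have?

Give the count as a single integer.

#0=s has no predecessor
#1=s depends on [0:s]
#2=s depends on [1:s]
#3=t has no predecessor
#4=t depends on [3:t]
#5=r has no predecessor
#6=s depends on [2:s]
#7=r depends on [5:r]
#8=s depends on [6:s]
sources: [0:s, 3:t, 5:r]
N(rest) = Σ N(rest − s) over sources s of rest; N(one piece) = 1:
  size 1 → [4]=1  [7]=1  [8]=1
  size 2 → [3,4]=1  [4,7]=2  [4,8]=2  [5,7]=1  [6,8]=1  [7,8]=2
  size 3 → [2,6,8]=1  [3,4,7]=3  [3,4,8]=3  [4,5,7]=3  [4,6,8]=3  [4,7,8]=6  [5,7,8]=3  [6,7,8]=3
  size 4 → [1,2,6,8]=1  [2,4,6,8]=4  [2,6,7,8]=4  [3,4,5,7]=6  [3,4,6,8]=6  [3,4,7,8]=12  [4,5,7,8]=12  [4,6,7,8]=12  [5,6,7,8]=6
  size 5 → [0,1,2,6,8]=1  [1,2,4,6,8]=5  [1,2,6,7,8]=5  [2,3,4,6,8]=10  [2,4,6,7,8]=20  [2,5,6,7,8]=10  [3,4,5,7,8]=30  [3,4,6,7,8]=30  [4,5,6,7,8]=30
  size 6 → [0,1,2,4,6,8]=6  [0,1,2,6,7,8]=6  [1,2,3,4,6,8]=15  [1,2,4,6,7,8]=30  [1,2,5,6,7,8]=15  [2,3,4,6,7,8]=60  [2,4,5,6,7,8]=60  [3,4,5,6,7,8]=90
  size 7 → [0,1,2,3,4,6,8]=21  [0,1,2,4,6,7,8]=42  [0,1,2,5,6,7,8]=21  [1,2,3,4,6,7,8]=105  [1,2,4,5,6,7,8]=105  [2,3,4,5,6,7,8]=210
  first=0(s) contributes 420
  first=3(t) contributes 168
  first=5(r) contributes 168
|[w]| = 756

756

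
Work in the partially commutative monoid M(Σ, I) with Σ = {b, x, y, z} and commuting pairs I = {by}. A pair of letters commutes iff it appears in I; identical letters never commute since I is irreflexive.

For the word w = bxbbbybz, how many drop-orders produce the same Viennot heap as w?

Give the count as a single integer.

#0=b has no predecessor
#1=x depends on [0:b]
#2=b depends on [1:x]
#3=b depends on [2:b]
#4=b depends on [3:b]
#5=y depends on [1:x]
#6=b depends on [4:b]
#7=z depends on [5:y, 6:b]
sources: [0:b]
N(rest) = Σ N(rest − s) over sources s of rest; N(one piece) = 1:
  size 1 → [7]=1
  size 2 → [5,7]=1  [6,7]=1
  size 3 → [4,6,7]=1  [5,6,7]=2
  size 4 → [3,4,6,7]=1  [4,5,6,7]=3
  size 5 → [2,3,4,6,7]=1  [3,4,5,6,7]=4
  size 6 → [2,3,4,5,6,7]=5
  first=0(b) contributes 5

5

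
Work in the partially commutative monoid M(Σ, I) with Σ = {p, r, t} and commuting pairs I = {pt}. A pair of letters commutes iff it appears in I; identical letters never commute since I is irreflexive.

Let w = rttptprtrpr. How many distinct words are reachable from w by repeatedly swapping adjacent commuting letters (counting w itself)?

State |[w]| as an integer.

#0=r has no predecessor
#1=t depends on [0:r]
#2=t depends on [1:t]
#3=p depends on [0:r]
#4=t depends on [2:t]
#5=p depends on [3:p]
#6=r depends on [4:t, 5:p]
#7=t depends on [6:r]
#8=r depends on [7:t]
#9=p depends on [8:r]
#10=r depends on [9:p]
sources: [0:r]
N(rest) = Σ N(rest − s) over sources s of rest; N(one piece) = 1:
  size 1 → [10]=1
  size 2 → [9,10]=1
  size 3 → [8,9,10]=1
  size 4 → [7,8,9,10]=1
  size 5 → [6,7,8,9,10]=1
  size 6 → [4,6,7,8,9,10]=1  [5,6,7,8,9,10]=1
  size 7 → [2,4,6,7,8,9,10]=1  [3,5,6,7,8,9,10]=1  [4,5,6,7,8,9,10]=2
  size 8 → [1,2,4,6,7,8,9,10]=1  [2,4,5,6,7,8,9,10]=3  [3,4,5,6,7,8,9,10]=3
  size 9 → [1,2,4,5,6,7,8,9,10]=4  [2,3,4,5,6,7,8,9,10]=6
  first=0(r) contributes 10

10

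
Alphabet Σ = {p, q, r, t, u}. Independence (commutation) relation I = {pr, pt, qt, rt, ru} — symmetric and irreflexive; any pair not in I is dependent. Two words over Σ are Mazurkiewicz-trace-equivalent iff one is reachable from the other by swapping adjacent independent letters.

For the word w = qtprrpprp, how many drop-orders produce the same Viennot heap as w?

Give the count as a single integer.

drop 0:q onto floor
drop 1:t onto floor
drop 2:p onto {0:q}
drop 3:r onto {0:q}
drop 4:r onto {3:r}
drop 5:p onto {2:p}
drop 6:p onto {5:p}
drop 7:r onto {4:r}
drop 8:p onto {6:p}
ground layer = {0:q, 1:t}
drop-orders for the pieces not yet dropped (sum over which currently-grounded one goes next):
  1 to go: {1} 1  {7} 1  {8} 1
  2 to go: {1,7} 2  {1,8} 2  {4,7} 1  {6,8} 1  {7,8} 2
  3 to go: {1,4,7} 3  {1,6,8} 3  {1,7,8} 6  {3,4,7} 1  {4,7,8} 3  {5,6,8} 1  {6,7,8} 3
  4 to go: {1,3,4,7} 4  {1,4,7,8} 12  {1,5,6,8} 4  {1,6,7,8} 12  {2,5,6,8} 1  {3,4,7,8} 4  {4,6,7,8} 6  {5,6,7,8} 4
  5 to go: {1,2,5,6,8} 5  {1,3,4,7,8} 20  {1,4,6,7,8} 30  {1,5,6,7,8} 20  {2,5,6,7,8} 5  {3,4,6,7,8} 10  {4,5,6,7,8} 10
  6 to go: {1,2,5,6,7,8} 30  {1,3,4,6,7,8} 60  {1,4,5,6,7,8} 60  {2,4,5,6,7,8} 15  {3,4,5,6,7,8} 20
  7 to go: {1,2,4,5,6,7,8} 105  {1,3,4,5,6,7,8} 140  {2,3,4,5,6,7,8} 35
  if 0:q drops first: 280 orders
  if 1:t drops first: 35 orders
heap linearizations: 315

315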